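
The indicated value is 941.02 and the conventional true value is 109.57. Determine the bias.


Systematic error = measured - true
= 941.02 - 109.57
= 831.4500

831.4500


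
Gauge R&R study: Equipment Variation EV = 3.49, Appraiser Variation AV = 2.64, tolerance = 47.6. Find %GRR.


GRR = sqrt(EV^2 + AV^2) = sqrt(3.49^2 + 2.64^2) = 4.376037
%GRR = GRR / tol * 100 = 4.376037 / 47.6 * 100
%GRR = 9.1934

9.1934


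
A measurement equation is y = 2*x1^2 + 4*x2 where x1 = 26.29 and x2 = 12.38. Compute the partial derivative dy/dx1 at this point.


y = 2*x1^2 + 4*x2
dy/dx1 = 2*2*x1
Evaluate at x1 = 26.29: c1 = 4 * 26.29
c1 = 105.1600

105.1600


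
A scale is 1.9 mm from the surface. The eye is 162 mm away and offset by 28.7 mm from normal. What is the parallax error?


error = h * offset / d
= 1.9 * 28.7 / 162
= 0.3366

0.3366


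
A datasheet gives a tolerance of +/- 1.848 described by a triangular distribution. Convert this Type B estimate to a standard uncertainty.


u_B = half_width / sqrt(6)
u_B = 1.848 / 2.4494897
u_B = 0.7544

0.7544


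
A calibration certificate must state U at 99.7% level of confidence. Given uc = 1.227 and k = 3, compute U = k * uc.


U = k * uc
U = 3 * 1.227
U = 3.6810

3.6810


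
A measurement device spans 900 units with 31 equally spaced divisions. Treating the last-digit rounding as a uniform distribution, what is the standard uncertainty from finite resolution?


resolution = range / divisions
resolution = 900 / 31 = 29.032258
u_res = resolution / (2*sqrt(3))
u_res = 29.032258 / 3.4641016
u_res = 8.3809

8.3809


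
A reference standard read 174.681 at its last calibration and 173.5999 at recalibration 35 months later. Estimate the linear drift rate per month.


rate = (v2 - v1) / months
= (173.5999 - 174.681) / 35
= -1.0811 / 35
= -0.0309

-0.0309


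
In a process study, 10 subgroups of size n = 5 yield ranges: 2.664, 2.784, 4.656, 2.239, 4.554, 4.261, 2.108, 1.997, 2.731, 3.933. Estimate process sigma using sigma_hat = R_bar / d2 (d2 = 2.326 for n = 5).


R_bar = (2.664 + 2.784 + 4.656 + 2.239 + 4.554 + 4.261 + 2.108 + 1.997 + 2.731 + 3.933) / 10
R_bar = 31.927 / 10 = 3.1927
sigma_hat = R_bar / d2 = 3.1927 / 2.326 = 1.3726

1.3726


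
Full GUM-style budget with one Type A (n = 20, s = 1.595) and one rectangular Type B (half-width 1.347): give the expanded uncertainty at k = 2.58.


u_A = s / sqrt(n) = 1.595 / sqrt(20) = 0.35665284
u_B = half_width / sqrt(3) = 1.347 / sqrt(3) = 0.77769081
uc = sqrt(u_A^2 + u_B^2) = sqrt(0.35665284^2 + 0.77769081^2) = 0.85557247
U = k * uc = 2.58 * 0.85557247
U = 2.2074

2.2074


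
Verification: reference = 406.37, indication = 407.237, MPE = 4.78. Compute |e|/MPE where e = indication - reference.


e = indication - reference = 407.237 - 406.37 = 0.8670
|e| = 0.8670
ratio = |e| / MPE = 0.8670 / 4.78
ratio = 0.1814

0.1814


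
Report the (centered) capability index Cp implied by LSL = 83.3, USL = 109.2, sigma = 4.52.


Cp = (USL - LSL) / (6 * sigma)
= (109.2 - 83.3) / (6 * 4.52)
= 25.9000 / 27.1200
= 0.9550

0.9550


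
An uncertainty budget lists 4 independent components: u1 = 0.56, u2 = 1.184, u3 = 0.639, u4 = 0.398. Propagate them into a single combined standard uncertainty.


uc = sqrt(0.56^2 + 1.184^2 + 0.639^2 + 0.398^2)
uc = sqrt(2.282181)
uc = 1.5107

1.5107


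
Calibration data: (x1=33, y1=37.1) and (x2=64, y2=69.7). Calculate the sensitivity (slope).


slope = (y2 - y1) / (x2 - x1)
= (69.7 - 37.1) / (64 - 33)
= 32.6000 / 31
= 1.0516

1.0516


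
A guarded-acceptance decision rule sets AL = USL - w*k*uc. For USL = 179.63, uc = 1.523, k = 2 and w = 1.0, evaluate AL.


U = k * uc = 2 * 1.523 = 3.046
guard band g = w * U = 1.0 * 3.046 = 3.046
AL = USL - g = 179.63 - 3.046
AL = 176.5840

176.5840


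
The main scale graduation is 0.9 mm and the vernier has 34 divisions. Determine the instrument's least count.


LC = MSD / n_div
= 0.9 / 34
= 0.0265

0.0265


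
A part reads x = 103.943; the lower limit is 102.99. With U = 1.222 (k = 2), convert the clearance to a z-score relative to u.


u = U / k = 1.222 / 2 = 0.611
margin = |LSL - x| = |102.99 - 103.943| = 0.953
z = margin / u = 0.953 / 0.611
z = 1.5597

1.5597


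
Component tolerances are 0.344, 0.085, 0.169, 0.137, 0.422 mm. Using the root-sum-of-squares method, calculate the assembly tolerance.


RSS = sqrt(0.344^2 + 0.085^2 + 0.169^2 + 0.137^2 + 0.422^2)
= sqrt(0.350975)
= 0.5924

0.5924


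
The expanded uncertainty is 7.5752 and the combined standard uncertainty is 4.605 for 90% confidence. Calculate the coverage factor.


k = U / uc
k = 7.5752 / 4.605
k = 1.645

1.645


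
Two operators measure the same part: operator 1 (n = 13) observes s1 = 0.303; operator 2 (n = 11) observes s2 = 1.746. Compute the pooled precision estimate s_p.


s_p = sqrt(((n1-1)*s1^2 + (n2-1)*s2^2) / (n1+n2-2))
numerator = (13-1)*0.303^2 + (11-1)*1.746^2 = 1.101708 + 30.48516 = 31.586868
denominator = 13 + 11 - 2 = 22
s_p^2 = 31.586868 / 22 = 1.4357667
s_p = sqrt(1.4357667) = 1.1982

1.1982


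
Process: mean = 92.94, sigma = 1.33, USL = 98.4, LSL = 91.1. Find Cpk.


Cpu = (USL - mean) / (3*sigma) = (98.4 - 92.94) / (3*1.33) = 1.3684
Cpl = (mean - LSL) / (3*sigma) = (92.94 - 91.1) / (3*1.33) = 0.4612
Cpk = min(Cpu, Cpl) = 0.4612

0.4612


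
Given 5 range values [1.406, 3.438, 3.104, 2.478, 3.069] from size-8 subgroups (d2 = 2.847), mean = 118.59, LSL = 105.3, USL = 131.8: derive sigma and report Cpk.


R_bar = (1.406 + 3.438 + 3.104 + 2.478 + 3.069) / 5 = 2.699
sigma = R_bar / d2 = 2.699 / 2.847 = 0.94801545
Cp = (USL - LSL)/(6*sigma) = (131.8 - 105.3)/(6*0.94801545) = 4.6589
Cpu = (131.8 - 118.59)/(3*0.94801545) = 4.6448
Cpl = (118.59 - 105.3)/(3*0.94801545) = 4.6729
Cpk = min(Cpu, Cpl) = 4.6448

4.6448


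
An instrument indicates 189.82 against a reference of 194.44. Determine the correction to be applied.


Correction = standard - reading
= 194.44 - 189.82
= 4.6200

4.6200


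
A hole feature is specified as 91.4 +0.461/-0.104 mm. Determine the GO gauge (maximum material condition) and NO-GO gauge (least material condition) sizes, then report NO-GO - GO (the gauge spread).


GO = nominal - lower_tol (smallest hole = maximum material condition)
GO = 91.4 - 0.104 = 91.296
NO-GO = nominal + upper_tol (largest hole = least material condition)
NO-GO = 91.4 + 0.461 = 91.861
spread = NO-GO - GO = 91.861 - 91.296 = 0.5650

0.5650


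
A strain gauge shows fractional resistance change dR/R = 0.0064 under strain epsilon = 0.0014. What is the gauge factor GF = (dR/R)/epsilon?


GF = (dR/R) / epsilon
= 0.0064 / 0.0014
= 4.5714

4.5714


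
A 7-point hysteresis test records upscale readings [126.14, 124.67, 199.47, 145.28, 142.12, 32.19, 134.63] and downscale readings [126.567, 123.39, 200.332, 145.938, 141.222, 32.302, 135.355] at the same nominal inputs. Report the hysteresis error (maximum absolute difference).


|126.14 - 126.567| = 0.4270
|124.67 - 123.39| = 1.2800
|199.47 - 200.332| = 0.8620
|145.28 - 145.938| = 0.6580
|142.12 - 141.222| = 0.8980
|32.19 - 32.302| = 0.1120
|134.63 - 135.355| = 0.7250
hysteresis = max(diffs) = 1.2800

1.2800


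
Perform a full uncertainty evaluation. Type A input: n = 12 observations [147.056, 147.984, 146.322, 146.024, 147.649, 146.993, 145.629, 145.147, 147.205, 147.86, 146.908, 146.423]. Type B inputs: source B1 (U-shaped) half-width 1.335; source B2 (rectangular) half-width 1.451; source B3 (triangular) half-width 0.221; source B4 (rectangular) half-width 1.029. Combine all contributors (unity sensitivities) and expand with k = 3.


mean = (147.056 + 147.984 + 146.322 + 146.024 + 147.649 + 146.993 + 145.629 + 145.147 + 147.205 + 147.86 + 146.908 + 146.423) / 12 = 146.7666667
s = sqrt(sum((x - mean)^2)/(n-1)) = 0.88357933
u_A = s / sqrt(n) = 0.88357933 / sqrt(12) = 0.25506738
u_B1 = 1.335 / sqrt(2) = 0.94398755
u_B2 = 1.451 / sqrt(3) = 0.83773524
u_B3 = 0.221 / sqrt(6) = 0.090222872
u_B4 = 1.029 / sqrt(3) = 0.59409343
uc = sqrt(0.25506738^2 + 0.94398755^2 + 0.83773524^2 + 0.090222872^2 + 0.59409343^2) = 1.4209361
U = k * uc = 3 * 1.4209361
U = 4.2628

4.2628


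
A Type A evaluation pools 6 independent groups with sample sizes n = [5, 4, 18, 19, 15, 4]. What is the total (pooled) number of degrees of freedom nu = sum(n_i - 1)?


nu = sum_i (n_i - 1)
nu = ((5 - 1) + (4 - 1) + (18 - 1) + (19 - 1) + (15 - 1) + (4 - 1))
nu = 4 + 3 + 17 + 18 + 14 + 3
nu = 59

59


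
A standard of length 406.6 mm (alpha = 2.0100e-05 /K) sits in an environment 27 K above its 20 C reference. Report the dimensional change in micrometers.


dL = L * alpha * dT
= 406.6 * 2.0100e-05 * 27
= 0.2206618 mm
dL_um = 0.2206618 * 1000 = 220.6618 um

220.6618


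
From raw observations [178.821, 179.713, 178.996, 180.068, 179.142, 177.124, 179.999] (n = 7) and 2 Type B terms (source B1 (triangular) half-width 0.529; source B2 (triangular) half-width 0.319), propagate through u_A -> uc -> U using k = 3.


mean = (178.821 + 179.713 + 178.996 + 180.068 + 179.142 + 177.124 + 179.999) / 7 = 179.1232857
s = sqrt(sum((x - mean)^2)/(n-1)) = 1.0093063
u_A = s / sqrt(n) = 1.0093063 / sqrt(7) = 0.38148192
u_B1 = 0.529 / sqrt(6) = 0.21596335
u_B2 = 0.319 / sqrt(6) = 0.1302312
uc = sqrt(0.38148192^2 + 0.21596335^2 + 0.1302312^2) = 0.45730601
U = k * uc = 3 * 0.45730601
U = 1.3719

1.3719


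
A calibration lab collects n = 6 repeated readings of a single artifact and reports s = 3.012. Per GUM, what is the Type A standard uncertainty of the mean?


u_A = s / sqrt(n)
u_A = 3.012 / sqrt(6)
u_A = 3.012 / 2.4494897
u_A = 1.2296

1.2296


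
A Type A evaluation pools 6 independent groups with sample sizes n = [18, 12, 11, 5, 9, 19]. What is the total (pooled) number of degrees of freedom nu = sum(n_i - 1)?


nu = sum_i (n_i - 1)
nu = ((18 - 1) + (12 - 1) + (11 - 1) + (5 - 1) + (9 - 1) + (19 - 1))
nu = 17 + 11 + 10 + 4 + 8 + 18
nu = 68

68


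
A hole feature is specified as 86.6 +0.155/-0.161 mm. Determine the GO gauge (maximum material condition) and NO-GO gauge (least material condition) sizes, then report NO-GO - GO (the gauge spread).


GO = nominal - lower_tol (smallest hole = maximum material condition)
GO = 86.6 - 0.161 = 86.439
NO-GO = nominal + upper_tol (largest hole = least material condition)
NO-GO = 86.6 + 0.155 = 86.755
spread = NO-GO - GO = 86.755 - 86.439 = 0.3160

0.3160


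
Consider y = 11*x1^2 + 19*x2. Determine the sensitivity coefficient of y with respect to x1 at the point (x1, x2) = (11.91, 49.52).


y = 11*x1^2 + 19*x2
dy/dx1 = 2*11*x1
Evaluate at x1 = 11.91: c1 = 22 * 11.91
c1 = 262.0200

262.0200


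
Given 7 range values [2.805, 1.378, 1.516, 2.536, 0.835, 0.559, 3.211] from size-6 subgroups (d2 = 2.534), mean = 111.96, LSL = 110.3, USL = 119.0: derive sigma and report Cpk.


R_bar = (2.805 + 1.378 + 1.516 + 2.536 + 0.835 + 0.559 + 3.211) / 7 = 1.8342857
sigma = R_bar / d2 = 1.8342857 / 2.534 = 0.72386965
Cp = (USL - LSL)/(6*sigma) = (119.0 - 110.3)/(6*0.72386965) = 2.0031
Cpu = (119.0 - 111.96)/(3*0.72386965) = 3.2418
Cpl = (111.96 - 110.3)/(3*0.72386965) = 0.7644
Cpk = min(Cpu, Cpl) = 0.7644

0.7644


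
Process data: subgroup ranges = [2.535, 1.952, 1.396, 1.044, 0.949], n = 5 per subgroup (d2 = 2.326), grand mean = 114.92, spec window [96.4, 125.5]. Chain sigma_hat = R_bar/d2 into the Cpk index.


R_bar = (2.535 + 1.952 + 1.396 + 1.044 + 0.949) / 5 = 1.5752
sigma = R_bar / d2 = 1.5752 / 2.326 = 0.6772141
Cp = (USL - LSL)/(6*sigma) = (125.5 - 96.4)/(6*0.6772141) = 7.1617
Cpu = (125.5 - 114.92)/(3*0.6772141) = 5.2076
Cpl = (114.92 - 96.4)/(3*0.6772141) = 9.1158
Cpk = min(Cpu, Cpl) = 5.2076

5.2076


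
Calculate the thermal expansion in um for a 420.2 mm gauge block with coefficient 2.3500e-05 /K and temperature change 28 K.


dL = L * alpha * dT
= 420.2 * 2.3500e-05 * 28
= 0.2764916 mm
dL_um = 0.2764916 * 1000 = 276.4916 um

276.4916


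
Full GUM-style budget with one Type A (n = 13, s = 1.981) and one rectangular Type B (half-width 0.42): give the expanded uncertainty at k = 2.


u_A = s / sqrt(n) = 1.981 / sqrt(13) = 0.54943054
u_B = half_width / sqrt(3) = 0.42 / sqrt(3) = 0.24248711
uc = sqrt(u_A^2 + u_B^2) = sqrt(0.54943054^2 + 0.24248711^2) = 0.60056133
U = k * uc = 2 * 0.60056133
U = 1.2011

1.2011


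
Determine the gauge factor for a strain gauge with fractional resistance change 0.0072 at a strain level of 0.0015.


GF = (dR/R) / epsilon
= 0.0072 / 0.0015
= 4.8000

4.8000


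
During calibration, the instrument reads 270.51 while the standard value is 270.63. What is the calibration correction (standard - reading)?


Correction = standard - reading
= 270.63 - 270.51
= 0.1200

0.1200


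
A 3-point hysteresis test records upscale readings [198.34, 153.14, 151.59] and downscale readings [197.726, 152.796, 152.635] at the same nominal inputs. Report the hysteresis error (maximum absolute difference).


|198.34 - 197.726| = 0.6140
|153.14 - 152.796| = 0.3440
|151.59 - 152.635| = 1.0450
hysteresis = max(diffs) = 1.0450

1.0450


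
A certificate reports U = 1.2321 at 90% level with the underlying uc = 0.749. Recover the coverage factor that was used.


k = U / uc
k = 1.2321 / 0.749
k = 1.645

1.645


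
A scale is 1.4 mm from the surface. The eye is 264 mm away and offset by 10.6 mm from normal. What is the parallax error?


error = h * offset / d
= 1.4 * 10.6 / 264
= 0.0562

0.0562


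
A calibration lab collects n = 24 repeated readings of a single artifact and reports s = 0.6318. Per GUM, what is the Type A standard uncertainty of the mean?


u_A = s / sqrt(n)
u_A = 0.6318 / sqrt(24)
u_A = 0.6318 / 4.8989795
u_A = 0.1290

0.1290


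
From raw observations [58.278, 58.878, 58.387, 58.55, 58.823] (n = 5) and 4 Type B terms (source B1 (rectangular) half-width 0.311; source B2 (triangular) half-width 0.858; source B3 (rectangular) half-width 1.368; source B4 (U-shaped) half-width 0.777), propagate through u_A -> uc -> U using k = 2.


mean = (58.278 + 58.878 + 58.387 + 58.55 + 58.823) / 5 = 58.5832
s = sqrt(sum((x - mean)^2)/(n-1)) = 0.26322747
u_A = s / sqrt(n) = 0.26322747 / sqrt(5) = 0.1177189
u_B1 = 0.311 / sqrt(3) = 0.17955593
u_B2 = 0.858 / sqrt(6) = 0.35027703
u_B3 = 1.368 / sqrt(3) = 0.78981517
u_B4 = 0.777 / sqrt(2) = 0.54942197
uc = sqrt(0.1177189^2 + 0.17955593^2 + 0.35027703^2 + 0.78981517^2 + 0.54942197^2) = 1.0461666
U = k * uc = 2 * 1.0461666
U = 2.0923

2.0923


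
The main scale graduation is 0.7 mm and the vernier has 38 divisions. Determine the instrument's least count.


LC = MSD / n_div
= 0.7 / 38
= 0.0184

0.0184


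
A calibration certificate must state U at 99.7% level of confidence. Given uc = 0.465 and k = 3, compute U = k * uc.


U = k * uc
U = 3 * 0.465
U = 1.3950

1.3950


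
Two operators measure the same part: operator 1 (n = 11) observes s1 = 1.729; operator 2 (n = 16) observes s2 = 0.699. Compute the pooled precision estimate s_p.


s_p = sqrt(((n1-1)*s1^2 + (n2-1)*s2^2) / (n1+n2-2))
numerator = (11-1)*1.729^2 + (16-1)*0.699^2 = 29.89441 + 7.329015 = 37.223425
denominator = 11 + 16 - 2 = 25
s_p^2 = 37.223425 / 25 = 1.488937
s_p = sqrt(1.488937) = 1.2202

1.2202


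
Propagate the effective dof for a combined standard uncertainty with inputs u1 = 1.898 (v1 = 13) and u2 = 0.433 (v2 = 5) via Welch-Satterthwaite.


uc = sqrt(u1^2 + u2^2) = sqrt(1.898^2 + 0.433^2) = 1.9467648
v_eff = uc^4 / (u1^4/v1 + u2^4/v2)
= 1.9467648^4 / (1.898^4/13 + 0.433^4/5)
= 14.36329 / 1.0052854
v_eff = 14.2878

14.2878


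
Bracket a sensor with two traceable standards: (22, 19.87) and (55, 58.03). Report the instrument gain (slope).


slope = (y2 - y1) / (x2 - x1)
= (58.03 - 19.87) / (55 - 22)
= 38.1600 / 33
= 1.1564

1.1564


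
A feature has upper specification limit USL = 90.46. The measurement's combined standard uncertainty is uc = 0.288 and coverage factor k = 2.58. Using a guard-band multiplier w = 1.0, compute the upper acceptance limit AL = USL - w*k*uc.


U = k * uc = 2.58 * 0.288 = 0.74304
guard band g = w * U = 1.0 * 0.74304 = 0.74304
AL = USL - g = 90.46 - 0.74304
AL = 89.7170

89.7170


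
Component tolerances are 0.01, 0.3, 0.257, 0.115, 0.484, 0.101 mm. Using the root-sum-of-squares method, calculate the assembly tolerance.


RSS = sqrt(0.01^2 + 0.3^2 + 0.257^2 + 0.115^2 + 0.484^2 + 0.101^2)
= sqrt(0.413831)
= 0.6433

0.6433


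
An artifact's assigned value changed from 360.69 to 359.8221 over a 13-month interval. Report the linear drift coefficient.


rate = (v2 - v1) / months
= (359.8221 - 360.69) / 13
= -0.8679 / 13
= -0.0668

-0.0668


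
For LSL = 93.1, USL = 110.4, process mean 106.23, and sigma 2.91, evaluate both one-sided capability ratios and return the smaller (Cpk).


Cpu = (USL - mean) / (3*sigma) = (110.4 - 106.23) / (3*2.91) = 0.4777
Cpl = (mean - LSL) / (3*sigma) = (106.23 - 93.1) / (3*2.91) = 1.5040
Cpk = min(Cpu, Cpl) = 0.4777

0.4777


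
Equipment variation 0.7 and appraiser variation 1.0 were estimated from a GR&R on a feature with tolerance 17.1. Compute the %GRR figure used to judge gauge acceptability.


GRR = sqrt(EV^2 + AV^2) = sqrt(0.7^2 + 1.0^2) = 1.2206556
%GRR = GRR / tol * 100 = 1.2206556 / 17.1 * 100
%GRR = 7.1383

7.1383


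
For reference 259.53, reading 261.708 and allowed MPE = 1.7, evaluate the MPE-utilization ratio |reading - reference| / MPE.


e = indication - reference = 261.708 - 259.53 = 2.1780
|e| = 2.1780
ratio = |e| / MPE = 2.1780 / 1.7
ratio = 1.2812

1.2812


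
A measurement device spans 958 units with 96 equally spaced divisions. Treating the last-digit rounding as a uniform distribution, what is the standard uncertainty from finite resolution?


resolution = range / divisions
resolution = 958 / 96 = 9.9791667
u_res = resolution / (2*sqrt(3))
u_res = 9.9791667 / 3.4641016
u_res = 2.8807

2.8807


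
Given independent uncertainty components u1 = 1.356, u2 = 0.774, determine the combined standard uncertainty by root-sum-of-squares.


uc = sqrt(1.356^2 + 0.774^2)
uc = sqrt(2.437812)
uc = 1.5613

1.5613


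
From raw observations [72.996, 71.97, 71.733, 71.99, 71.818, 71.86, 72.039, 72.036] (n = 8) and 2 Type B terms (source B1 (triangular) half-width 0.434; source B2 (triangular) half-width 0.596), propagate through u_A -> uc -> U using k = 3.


mean = (72.996 + 71.97 + 71.733 + 71.99 + 71.818 + 71.86 + 72.039 + 72.036) / 8 = 72.05525
s = sqrt(sum((x - mean)^2)/(n-1)) = 0.39558736
u_A = s / sqrt(n) = 0.39558736 / sqrt(8) = 0.13986125
u_B1 = 0.434 / sqrt(6) = 0.17717976
u_B2 = 0.596 / sqrt(6) = 0.24331598
uc = sqrt(0.13986125^2 + 0.17717976^2 + 0.24331598^2) = 0.33189833
U = k * uc = 3 * 0.33189833
U = 0.9957

0.9957


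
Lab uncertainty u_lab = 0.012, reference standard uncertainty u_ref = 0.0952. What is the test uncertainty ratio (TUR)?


TUR = u_lab / u_ref
= 0.012 / 0.0952
= 0.1261

0.1261


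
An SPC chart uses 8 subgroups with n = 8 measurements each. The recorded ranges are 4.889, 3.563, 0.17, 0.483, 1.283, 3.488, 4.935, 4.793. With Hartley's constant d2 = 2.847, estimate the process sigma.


R_bar = (4.889 + 3.563 + 0.17 + 0.483 + 1.283 + 3.488 + 4.935 + 4.793) / 8
R_bar = 23.604 / 8 = 2.9505
sigma_hat = R_bar / d2 = 2.9505 / 2.847 = 1.0364

1.0364


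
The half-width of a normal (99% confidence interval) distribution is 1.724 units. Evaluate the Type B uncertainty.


u_B = half_width / 2.576
u_B = 1.724 / 2.576
u_B = 0.6693

0.6693


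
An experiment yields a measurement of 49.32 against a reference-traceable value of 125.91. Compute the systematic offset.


Systematic error = measured - true
= 49.32 - 125.91
= -76.5900

-76.5900


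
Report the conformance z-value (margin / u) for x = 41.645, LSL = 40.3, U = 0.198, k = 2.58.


u = U / k = 0.198 / 2.58 = 0.076744186
margin = |LSL - x| = |40.3 - 41.645| = 1.345
z = margin / u = 1.345 / 0.076744186
z = 17.5258

17.5258


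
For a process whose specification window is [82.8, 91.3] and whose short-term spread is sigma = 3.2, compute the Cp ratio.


Cp = (USL - LSL) / (6 * sigma)
= (91.3 - 82.8) / (6 * 3.2)
= 8.5000 / 19.2000
= 0.4427

0.4427


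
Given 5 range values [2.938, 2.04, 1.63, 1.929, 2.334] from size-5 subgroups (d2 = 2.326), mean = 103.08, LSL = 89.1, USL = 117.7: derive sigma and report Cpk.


R_bar = (2.938 + 2.04 + 1.63 + 1.929 + 2.334) / 5 = 2.1742
sigma = R_bar / d2 = 2.1742 / 2.326 = 0.93473775
Cp = (USL - LSL)/(6*sigma) = (117.7 - 89.1)/(6*0.93473775) = 5.0995
Cpu = (117.7 - 103.08)/(3*0.93473775) = 5.2136
Cpl = (103.08 - 89.1)/(3*0.93473775) = 4.9854
Cpk = min(Cpu, Cpl) = 4.9854

4.9854


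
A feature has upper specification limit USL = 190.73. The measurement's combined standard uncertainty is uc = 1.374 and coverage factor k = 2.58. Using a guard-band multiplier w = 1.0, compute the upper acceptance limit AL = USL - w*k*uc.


U = k * uc = 2.58 * 1.374 = 3.54492
guard band g = w * U = 1.0 * 3.54492 = 3.54492
AL = USL - g = 190.73 - 3.54492
AL = 187.1851

187.1851


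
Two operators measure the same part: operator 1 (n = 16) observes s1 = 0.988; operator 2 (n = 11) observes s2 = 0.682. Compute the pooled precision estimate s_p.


s_p = sqrt(((n1-1)*s1^2 + (n2-1)*s2^2) / (n1+n2-2))
numerator = (16-1)*0.988^2 + (11-1)*0.682^2 = 14.64216 + 4.65124 = 19.2934
denominator = 16 + 11 - 2 = 25
s_p^2 = 19.2934 / 25 = 0.771736
s_p = sqrt(0.771736) = 0.8785

0.8785


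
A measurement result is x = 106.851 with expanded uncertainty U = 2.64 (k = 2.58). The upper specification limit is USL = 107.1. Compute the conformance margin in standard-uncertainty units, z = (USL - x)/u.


u = U / k = 2.64 / 2.58 = 1.0232558
margin = |USL - x| = |107.1 - 106.851| = 0.249
z = margin / u = 0.249 / 1.0232558
z = 0.2433

0.2433


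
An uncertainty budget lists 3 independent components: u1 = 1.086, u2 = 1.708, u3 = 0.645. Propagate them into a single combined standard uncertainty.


uc = sqrt(1.086^2 + 1.708^2 + 0.645^2)
uc = sqrt(4.512685)
uc = 2.1243

2.1243


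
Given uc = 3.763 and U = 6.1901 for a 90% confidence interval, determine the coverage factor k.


k = U / uc
k = 6.1901 / 3.763
k = 1.645

1.645


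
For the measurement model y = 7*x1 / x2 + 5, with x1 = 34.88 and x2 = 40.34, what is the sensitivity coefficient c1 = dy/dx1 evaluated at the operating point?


y = 7*x1 / x2 + 5
dy/dx1 = 7/x2
Evaluate at x2 = 40.34: c1 = 7 / 40.34
c1 = 0.1735

0.1735


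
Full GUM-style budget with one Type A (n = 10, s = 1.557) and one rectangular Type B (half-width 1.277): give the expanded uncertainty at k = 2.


u_A = s / sqrt(n) = 1.557 / sqrt(10) = 0.49236663
u_B = half_width / sqrt(3) = 1.277 / sqrt(3) = 0.73727629
uc = sqrt(u_A^2 + u_B^2) = sqrt(0.49236663^2 + 0.73727629^2) = 0.8865671
U = k * uc = 2 * 0.8865671
U = 1.7731

1.7731


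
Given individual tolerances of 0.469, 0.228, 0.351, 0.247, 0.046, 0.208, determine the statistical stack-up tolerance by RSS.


RSS = sqrt(0.469^2 + 0.228^2 + 0.351^2 + 0.247^2 + 0.046^2 + 0.208^2)
= sqrt(0.501535)
= 0.7082

0.7082


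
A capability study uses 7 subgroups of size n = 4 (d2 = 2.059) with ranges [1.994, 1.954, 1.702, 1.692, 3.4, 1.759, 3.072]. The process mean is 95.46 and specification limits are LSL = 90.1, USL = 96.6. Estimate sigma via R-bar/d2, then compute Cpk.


R_bar = (1.994 + 1.954 + 1.702 + 1.692 + 3.4 + 1.759 + 3.072) / 7 = 2.2247143
sigma = R_bar / d2 = 2.2247143 / 2.059 = 1.0804829
Cp = (USL - LSL)/(6*sigma) = (96.6 - 90.1)/(6*1.0804829) = 1.0026
Cpu = (96.6 - 95.46)/(3*1.0804829) = 0.3517
Cpl = (95.46 - 90.1)/(3*1.0804829) = 1.6536
Cpk = min(Cpu, Cpl) = 0.3517

0.3517


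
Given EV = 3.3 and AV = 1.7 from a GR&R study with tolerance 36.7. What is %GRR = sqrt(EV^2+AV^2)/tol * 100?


GRR = sqrt(EV^2 + AV^2) = sqrt(3.3^2 + 1.7^2) = 3.7121422
%GRR = GRR / tol * 100 = 3.7121422 / 36.7 * 100
%GRR = 10.1148

10.1148


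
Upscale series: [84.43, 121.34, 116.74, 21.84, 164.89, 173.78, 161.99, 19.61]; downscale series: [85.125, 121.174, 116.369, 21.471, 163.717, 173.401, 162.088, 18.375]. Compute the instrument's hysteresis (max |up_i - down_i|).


|84.43 - 85.125| = 0.6950
|121.34 - 121.174| = 0.1660
|116.74 - 116.369| = 0.3710
|21.84 - 21.471| = 0.3690
|164.89 - 163.717| = 1.1730
|173.78 - 173.401| = 0.3790
|161.99 - 162.088| = 0.0980
|19.61 - 18.375| = 1.2350
hysteresis = max(diffs) = 1.2350

1.2350


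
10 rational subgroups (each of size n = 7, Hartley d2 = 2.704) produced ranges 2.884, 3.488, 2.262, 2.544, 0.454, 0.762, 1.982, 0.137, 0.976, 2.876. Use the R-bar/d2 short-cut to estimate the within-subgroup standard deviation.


R_bar = (2.884 + 3.488 + 2.262 + 2.544 + 0.454 + 0.762 + 1.982 + 0.137 + 0.976 + 2.876) / 10
R_bar = 18.365 / 10 = 1.8365
sigma_hat = R_bar / d2 = 1.8365 / 2.704 = 0.6792

0.6792


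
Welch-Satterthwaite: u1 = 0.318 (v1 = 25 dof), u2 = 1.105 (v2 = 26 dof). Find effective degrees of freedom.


uc = sqrt(u1^2 + u2^2) = sqrt(0.318^2 + 1.105^2) = 1.1498474
v_eff = uc^4 / (u1^4/v1 + u2^4/v2)
= 1.1498474^4 / (0.318^4/25 + 1.105^4/26)
= 1.7480781 / 0.057751429
v_eff = 30.2690

30.2690


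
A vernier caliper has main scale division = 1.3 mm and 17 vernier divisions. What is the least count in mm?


LC = MSD / n_div
= 1.3 / 17
= 0.0765

0.0765


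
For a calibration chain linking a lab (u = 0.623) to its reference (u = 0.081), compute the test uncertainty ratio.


TUR = u_lab / u_ref
= 0.623 / 0.081
= 7.6914

7.6914


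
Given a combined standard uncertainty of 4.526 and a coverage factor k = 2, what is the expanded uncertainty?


U = k * uc
U = 2 * 4.526
U = 9.0520

9.0520


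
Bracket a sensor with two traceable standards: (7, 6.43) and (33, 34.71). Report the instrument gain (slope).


slope = (y2 - y1) / (x2 - x1)
= (34.71 - 6.43) / (33 - 7)
= 28.2800 / 26
= 1.0877

1.0877


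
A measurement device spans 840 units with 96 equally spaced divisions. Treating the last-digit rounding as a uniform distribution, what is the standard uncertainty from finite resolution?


resolution = range / divisions
resolution = 840 / 96 = 8.75
u_res = resolution / (2*sqrt(3))
u_res = 8.75 / 3.4641016
u_res = 2.5259

2.5259


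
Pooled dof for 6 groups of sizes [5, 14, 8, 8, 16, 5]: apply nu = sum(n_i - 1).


nu = sum_i (n_i - 1)
nu = ((5 - 1) + (14 - 1) + (8 - 1) + (8 - 1) + (16 - 1) + (5 - 1))
nu = 4 + 13 + 7 + 7 + 15 + 4
nu = 50

50


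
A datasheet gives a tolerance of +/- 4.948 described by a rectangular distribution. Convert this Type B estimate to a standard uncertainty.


u_B = half_width / sqrt(3)
u_B = 4.948 / 1.7320508
u_B = 2.8567

2.8567


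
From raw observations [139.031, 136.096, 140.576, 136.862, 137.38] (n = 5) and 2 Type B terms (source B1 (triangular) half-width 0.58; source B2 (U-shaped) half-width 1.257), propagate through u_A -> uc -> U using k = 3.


mean = (139.031 + 136.096 + 140.576 + 136.862 + 137.38) / 5 = 137.989
s = sqrt(sum((x - mean)^2)/(n-1)) = 1.8029692
u_A = s / sqrt(n) = 1.8029692 / sqrt(5) = 0.80631234
u_B1 = 0.58 / sqrt(6) = 0.23678401
u_B2 = 1.257 / sqrt(2) = 0.88883322
uc = sqrt(0.80631234^2 + 0.23678401^2 + 0.88883322^2) = 1.2232051
U = k * uc = 3 * 1.2232051
U = 3.6696

3.6696


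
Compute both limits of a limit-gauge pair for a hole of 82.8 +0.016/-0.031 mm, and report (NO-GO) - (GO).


GO = nominal - lower_tol (smallest hole = maximum material condition)
GO = 82.8 - 0.031 = 82.769
NO-GO = nominal + upper_tol (largest hole = least material condition)
NO-GO = 82.8 + 0.016 = 82.816
spread = NO-GO - GO = 82.816 - 82.769 = 0.0470

0.0470


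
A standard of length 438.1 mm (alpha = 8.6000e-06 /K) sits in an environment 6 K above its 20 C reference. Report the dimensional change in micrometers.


dL = L * alpha * dT
= 438.1 * 8.6000e-06 * 6
= 0.0226060 mm
dL_um = 0.0226060 * 1000 = 22.6060 um

22.6060


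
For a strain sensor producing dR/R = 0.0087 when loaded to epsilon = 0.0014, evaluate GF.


GF = (dR/R) / epsilon
= 0.0087 / 0.0014
= 6.2143

6.2143


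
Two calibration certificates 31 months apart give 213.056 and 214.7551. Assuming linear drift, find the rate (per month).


rate = (v2 - v1) / months
= (214.7551 - 213.056) / 31
= 1.6991 / 31
= 0.0548

0.0548


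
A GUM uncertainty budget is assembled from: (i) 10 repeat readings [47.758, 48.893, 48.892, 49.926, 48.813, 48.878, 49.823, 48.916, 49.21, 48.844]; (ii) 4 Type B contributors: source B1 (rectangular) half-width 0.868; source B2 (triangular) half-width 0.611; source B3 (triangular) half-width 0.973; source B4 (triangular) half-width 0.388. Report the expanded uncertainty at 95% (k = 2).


mean = (47.758 + 48.893 + 48.892 + 49.926 + 48.813 + 48.878 + 49.823 + 48.916 + 49.21 + 48.844) / 10 = 48.9953
s = sqrt(sum((x - mean)^2)/(n-1)) = 0.59866575
u_A = s / sqrt(n) = 0.59866575 / sqrt(10) = 0.18931473
u_B1 = 0.868 / sqrt(3) = 0.50114003
u_B2 = 0.611 / sqrt(6) = 0.24943971
u_B3 = 0.973 / sqrt(6) = 0.39722559
u_B4 = 0.388 / sqrt(6) = 0.15840034
uc = sqrt(0.18931473^2 + 0.50114003^2 + 0.24943971^2 + 0.39722559^2 + 0.15840034^2) = 0.72943842
U = k * uc = 2 * 0.72943842
U = 1.4589

1.4589


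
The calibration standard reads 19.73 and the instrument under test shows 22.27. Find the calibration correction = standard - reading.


Correction = standard - reading
= 19.73 - 22.27
= -2.5400

-2.5400


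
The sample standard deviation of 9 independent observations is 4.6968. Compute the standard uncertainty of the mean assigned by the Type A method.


u_A = s / sqrt(n)
u_A = 4.6968 / sqrt(9)
u_A = 4.6968 / 3
u_A = 1.5656

1.5656


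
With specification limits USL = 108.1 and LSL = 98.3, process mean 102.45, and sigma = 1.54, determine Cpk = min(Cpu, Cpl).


Cpu = (USL - mean) / (3*sigma) = (108.1 - 102.45) / (3*1.54) = 1.2229
Cpl = (mean - LSL) / (3*sigma) = (102.45 - 98.3) / (3*1.54) = 0.8983
Cpk = min(Cpu, Cpl) = 0.8983

0.8983


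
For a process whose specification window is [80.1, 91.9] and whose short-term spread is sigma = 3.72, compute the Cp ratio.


Cp = (USL - LSL) / (6 * sigma)
= (91.9 - 80.1) / (6 * 3.72)
= 11.8000 / 22.3200
= 0.5287

0.5287


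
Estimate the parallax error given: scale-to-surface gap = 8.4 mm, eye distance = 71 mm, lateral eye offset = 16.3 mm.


error = h * offset / d
= 8.4 * 16.3 / 71
= 1.9285

1.9285


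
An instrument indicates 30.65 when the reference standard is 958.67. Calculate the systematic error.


Systematic error = measured - true
= 30.65 - 958.67
= -928.0200

-928.0200


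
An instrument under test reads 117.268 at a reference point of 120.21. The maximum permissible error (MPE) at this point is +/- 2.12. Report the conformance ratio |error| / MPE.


e = indication - reference = 117.268 - 120.21 = -2.9420
|e| = 2.9420
ratio = |e| / MPE = 2.9420 / 2.12
ratio = 1.3877

1.3877


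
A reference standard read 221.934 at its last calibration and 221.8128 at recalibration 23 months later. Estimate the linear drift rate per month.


rate = (v2 - v1) / months
= (221.8128 - 221.934) / 23
= -0.1212 / 23
= -0.0053

-0.0053


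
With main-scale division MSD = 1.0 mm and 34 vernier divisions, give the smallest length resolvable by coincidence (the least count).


LC = MSD / n_div
= 1.0 / 34
= 0.0294

0.0294


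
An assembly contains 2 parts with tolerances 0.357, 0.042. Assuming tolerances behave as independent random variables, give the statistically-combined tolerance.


RSS = sqrt(0.357^2 + 0.042^2)
= sqrt(0.129213)
= 0.3595

0.3595


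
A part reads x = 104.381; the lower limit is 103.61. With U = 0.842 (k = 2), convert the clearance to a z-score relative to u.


u = U / k = 0.842 / 2 = 0.421
margin = |LSL - x| = |103.61 - 104.381| = 0.771
z = margin / u = 0.771 / 0.421
z = 1.8314

1.8314


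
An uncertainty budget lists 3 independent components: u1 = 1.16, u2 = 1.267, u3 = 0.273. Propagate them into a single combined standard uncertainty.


uc = sqrt(1.16^2 + 1.267^2 + 0.273^2)
uc = sqrt(3.025418)
uc = 1.7394

1.7394


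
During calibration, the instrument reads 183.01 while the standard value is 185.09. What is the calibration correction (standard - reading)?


Correction = standard - reading
= 185.09 - 183.01
= 2.0800

2.0800


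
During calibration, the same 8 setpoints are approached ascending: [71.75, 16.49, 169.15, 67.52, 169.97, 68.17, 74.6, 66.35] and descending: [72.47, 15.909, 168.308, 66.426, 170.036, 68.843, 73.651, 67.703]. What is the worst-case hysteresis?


|71.75 - 72.47| = 0.7200
|16.49 - 15.909| = 0.5810
|169.15 - 168.308| = 0.8420
|67.52 - 66.426| = 1.0940
|169.97 - 170.036| = 0.0660
|68.17 - 68.843| = 0.6730
|74.6 - 73.651| = 0.9490
|66.35 - 67.703| = 1.3530
hysteresis = max(diffs) = 1.3530

1.3530


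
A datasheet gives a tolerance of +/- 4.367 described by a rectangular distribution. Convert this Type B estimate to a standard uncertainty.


u_B = half_width / sqrt(3)
u_B = 4.367 / 1.7320508
u_B = 2.5213

2.5213


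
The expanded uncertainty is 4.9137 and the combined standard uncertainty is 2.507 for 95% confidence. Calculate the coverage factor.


k = U / uc
k = 4.9137 / 2.507
k = 1.96

1.96


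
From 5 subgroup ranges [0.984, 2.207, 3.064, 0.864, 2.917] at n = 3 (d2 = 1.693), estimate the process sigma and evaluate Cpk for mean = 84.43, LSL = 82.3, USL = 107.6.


R_bar = (0.984 + 2.207 + 3.064 + 0.864 + 2.917) / 5 = 2.0072
sigma = R_bar / d2 = 2.0072 / 1.693 = 1.1855877
Cp = (USL - LSL)/(6*sigma) = (107.6 - 82.3)/(6*1.1855877) = 3.5566
Cpu = (107.6 - 84.43)/(3*1.1855877) = 6.5144
Cpl = (84.43 - 82.3)/(3*1.1855877) = 0.5989
Cpk = min(Cpu, Cpl) = 0.5989

0.5989


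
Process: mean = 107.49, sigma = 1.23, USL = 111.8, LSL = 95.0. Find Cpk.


Cpu = (USL - mean) / (3*sigma) = (111.8 - 107.49) / (3*1.23) = 1.1680
Cpl = (mean - LSL) / (3*sigma) = (107.49 - 95.0) / (3*1.23) = 3.3848
Cpk = min(Cpu, Cpl) = 1.1680

1.1680


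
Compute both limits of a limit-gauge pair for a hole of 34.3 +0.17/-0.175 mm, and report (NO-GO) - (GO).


GO = nominal - lower_tol (smallest hole = maximum material condition)
GO = 34.3 - 0.175 = 34.125
NO-GO = nominal + upper_tol (largest hole = least material condition)
NO-GO = 34.3 + 0.17 = 34.47
spread = NO-GO - GO = 34.47 - 34.125 = 0.3450

0.3450


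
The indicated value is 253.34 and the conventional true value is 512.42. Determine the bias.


Systematic error = measured - true
= 253.34 - 512.42
= -259.0800

-259.0800


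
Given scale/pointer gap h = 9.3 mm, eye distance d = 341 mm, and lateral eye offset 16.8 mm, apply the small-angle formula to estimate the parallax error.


error = h * offset / d
= 9.3 * 16.8 / 341
= 0.4582

0.4582


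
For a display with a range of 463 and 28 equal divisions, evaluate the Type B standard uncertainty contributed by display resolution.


resolution = range / divisions
resolution = 463 / 28 = 16.535714
u_res = resolution / (2*sqrt(3))
u_res = 16.535714 / 3.4641016
u_res = 4.7734

4.7734


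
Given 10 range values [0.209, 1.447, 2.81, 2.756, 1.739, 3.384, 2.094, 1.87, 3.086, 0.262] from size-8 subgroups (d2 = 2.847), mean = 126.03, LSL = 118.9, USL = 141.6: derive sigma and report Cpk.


R_bar = (0.209 + 1.447 + 2.81 + 2.756 + 1.739 + 3.384 + 2.094 + 1.87 + 3.086 + 0.262) / 10 = 1.9657
sigma = R_bar / d2 = 1.9657 / 2.847 = 0.69044608
Cp = (USL - LSL)/(6*sigma) = (141.6 - 118.9)/(6*0.69044608) = 5.4795
Cpu = (141.6 - 126.03)/(3*0.69044608) = 7.5169
Cpl = (126.03 - 118.9)/(3*0.69044608) = 3.4422
Cpk = min(Cpu, Cpl) = 3.4422

3.4422


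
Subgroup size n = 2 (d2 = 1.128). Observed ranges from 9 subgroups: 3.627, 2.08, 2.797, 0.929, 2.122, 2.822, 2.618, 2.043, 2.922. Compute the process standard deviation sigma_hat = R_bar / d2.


R_bar = (3.627 + 2.08 + 2.797 + 0.929 + 2.122 + 2.822 + 2.618 + 2.043 + 2.922) / 9
R_bar = 21.96 / 9 = 2.44
sigma_hat = R_bar / d2 = 2.44 / 1.128 = 2.1631

2.1631


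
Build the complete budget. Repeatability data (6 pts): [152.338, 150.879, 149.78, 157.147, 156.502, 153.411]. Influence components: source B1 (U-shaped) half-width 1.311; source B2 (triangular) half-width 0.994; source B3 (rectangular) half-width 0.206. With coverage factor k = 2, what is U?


mean = (152.338 + 150.879 + 149.78 + 157.147 + 156.502 + 153.411) / 6 = 153.3428333
s = sqrt(sum((x - mean)^2)/(n-1)) = 2.9742431
u_A = s / sqrt(n) = 2.9742431 / sqrt(6) = 1.2142297
u_B1 = 1.311 / sqrt(2) = 0.92701699
u_B2 = 0.994 / sqrt(6) = 0.4057988
u_B3 = 0.206 / sqrt(3) = 0.11893416
uc = sqrt(1.2142297^2 + 0.92701699^2 + 0.4057988^2 + 0.11893416^2) = 1.5850969
U = k * uc = 2 * 1.5850969
U = 3.1702

3.1702


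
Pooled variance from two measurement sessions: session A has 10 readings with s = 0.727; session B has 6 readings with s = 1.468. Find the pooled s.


s_p = sqrt(((n1-1)*s1^2 + (n2-1)*s2^2) / (n1+n2-2))
numerator = (10-1)*0.727^2 + (6-1)*1.468^2 = 4.756761 + 10.77512 = 15.531881
denominator = 10 + 6 - 2 = 14
s_p^2 = 15.531881 / 14 = 1.1094201
s_p = sqrt(1.1094201) = 1.0533

1.0533


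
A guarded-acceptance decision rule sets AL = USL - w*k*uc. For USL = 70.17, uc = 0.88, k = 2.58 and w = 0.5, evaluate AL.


U = k * uc = 2.58 * 0.88 = 2.2704
guard band g = w * U = 0.5 * 2.2704 = 1.1352
AL = USL - g = 70.17 - 1.1352
AL = 69.0348

69.0348


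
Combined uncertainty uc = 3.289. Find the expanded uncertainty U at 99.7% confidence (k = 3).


U = k * uc
U = 3 * 3.289
U = 9.8670

9.8670


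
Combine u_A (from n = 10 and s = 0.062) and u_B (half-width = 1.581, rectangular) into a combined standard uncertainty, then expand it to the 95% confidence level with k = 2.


u_A = s / sqrt(n) = 0.062 / sqrt(10) = 0.019606121
u_B = half_width / sqrt(3) = 1.581 / sqrt(3) = 0.91279078
uc = sqrt(u_A^2 + u_B^2) = sqrt(0.019606121^2 + 0.91279078^2) = 0.91300132
U = k * uc = 2 * 0.91300132
U = 1.8260

1.8260


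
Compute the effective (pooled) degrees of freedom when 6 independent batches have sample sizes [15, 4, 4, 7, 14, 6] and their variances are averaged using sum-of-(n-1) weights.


nu = sum_i (n_i - 1)
nu = ((15 - 1) + (4 - 1) + (4 - 1) + (7 - 1) + (14 - 1) + (6 - 1))
nu = 14 + 3 + 3 + 6 + 13 + 5
nu = 44

44


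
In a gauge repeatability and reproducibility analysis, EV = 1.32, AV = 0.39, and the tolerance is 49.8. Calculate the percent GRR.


GRR = sqrt(EV^2 + AV^2) = sqrt(1.32^2 + 0.39^2) = 1.3764084
%GRR = GRR / tol * 100 = 1.3764084 / 49.8 * 100
%GRR = 2.7639

2.7639


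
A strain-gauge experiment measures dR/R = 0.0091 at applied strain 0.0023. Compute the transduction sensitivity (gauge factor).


GF = (dR/R) / epsilon
= 0.0091 / 0.0023
= 3.9565

3.9565


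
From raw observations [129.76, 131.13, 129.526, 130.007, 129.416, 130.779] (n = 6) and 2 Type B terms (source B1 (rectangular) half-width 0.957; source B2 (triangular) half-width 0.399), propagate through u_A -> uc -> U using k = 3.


mean = (129.76 + 131.13 + 129.526 + 130.007 + 129.416 + 130.779) / 6 = 130.103
s = sqrt(sum((x - mean)^2)/(n-1)) = 0.69906623
u_A = s / sqrt(n) = 0.69906623 / sqrt(6) = 0.28539259
u_B1 = 0.957 / sqrt(3) = 0.55252421
u_B2 = 0.399 / sqrt(6) = 0.16289107
uc = sqrt(0.28539259^2 + 0.55252421^2 + 0.16289107^2) = 0.64285724
U = k * uc = 3 * 0.64285724
U = 1.9286

1.9286


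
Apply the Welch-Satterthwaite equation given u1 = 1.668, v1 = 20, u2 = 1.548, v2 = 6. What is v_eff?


uc = sqrt(u1^2 + u2^2) = sqrt(1.668^2 + 1.548^2) = 2.2756379
v_eff = uc^4 / (u1^4/v1 + u2^4/v2)
= 2.2756379^4 / (1.668^4/20 + 1.548^4/6)
= 26.817151 / 1.344084
v_eff = 19.9520

19.9520


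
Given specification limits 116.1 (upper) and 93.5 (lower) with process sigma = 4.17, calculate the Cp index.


Cp = (USL - LSL) / (6 * sigma)
= (116.1 - 93.5) / (6 * 4.17)
= 22.6000 / 25.0200
= 0.9033

0.9033


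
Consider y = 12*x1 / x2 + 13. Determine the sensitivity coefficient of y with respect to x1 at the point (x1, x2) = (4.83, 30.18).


y = 12*x1 / x2 + 13
dy/dx1 = 12/x2
Evaluate at x2 = 30.18: c1 = 12 / 30.18
c1 = 0.3976

0.3976
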